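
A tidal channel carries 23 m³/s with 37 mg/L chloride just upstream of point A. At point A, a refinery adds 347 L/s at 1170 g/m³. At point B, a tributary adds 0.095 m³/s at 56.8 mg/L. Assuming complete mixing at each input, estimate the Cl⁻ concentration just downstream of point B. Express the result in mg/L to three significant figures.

53.9 mg/L

347 L/s = 0.347 m³/s.
After input A: C = (23·37 + 0.347·1170) / 23.35 = 53.84 mg/L.
After input B: C = (23.35·53.84 + 0.095·56.8) / 23.44 = 53.85 mg/L.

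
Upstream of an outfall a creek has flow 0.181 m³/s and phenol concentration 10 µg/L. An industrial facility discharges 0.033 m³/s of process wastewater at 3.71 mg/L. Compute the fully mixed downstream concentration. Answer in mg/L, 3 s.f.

0.581 mg/L

10 µg/L = 0.01 mg/L.
Conservation of mass across the mixing zone: C = (0.033·3.71 + 0.181·0.01) / (0.033 + 0.181) = 0.1242/0.214 = 0.5806 mg/L.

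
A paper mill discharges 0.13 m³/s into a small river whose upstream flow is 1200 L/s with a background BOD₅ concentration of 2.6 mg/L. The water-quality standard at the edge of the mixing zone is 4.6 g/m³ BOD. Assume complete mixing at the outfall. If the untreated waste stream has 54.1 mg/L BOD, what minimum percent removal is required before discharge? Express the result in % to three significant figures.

57.4 %

1200 L/s = 1.2 m³/s.
Mass balance: 4.6·1.33 = 0.13·Cₑ + 1.2·2.6.
Cₑ = (6.118 − 3.12) / 0.13 = 23.06 mg/L.
Required removal = 1 − 23.06/54.1 = 57.37 %.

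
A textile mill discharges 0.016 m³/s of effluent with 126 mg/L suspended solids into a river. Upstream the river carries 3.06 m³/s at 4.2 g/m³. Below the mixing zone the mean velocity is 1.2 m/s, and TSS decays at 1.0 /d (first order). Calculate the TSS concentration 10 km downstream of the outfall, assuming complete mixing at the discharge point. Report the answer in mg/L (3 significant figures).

4.39 mg/L

After complete mixing, C₀ = (0.016·126 + 3.06·4.2) / 3.076 = 4.834 mg/L.
Travel time t = 1e+04 m / 1.2 m/s = 8333 s = 0.09645 d.
C = 4.834·exp(−1.0·0.09645) = 4.834·0.9081 = 4.389 mg/L.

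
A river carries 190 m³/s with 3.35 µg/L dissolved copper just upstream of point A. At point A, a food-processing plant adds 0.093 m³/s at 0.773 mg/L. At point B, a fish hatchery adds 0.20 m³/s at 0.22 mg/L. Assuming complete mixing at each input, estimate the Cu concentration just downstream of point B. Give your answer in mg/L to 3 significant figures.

0.00395 mg/L

3.35 µg/L = 0.00335 mg/L.
After input A: C = (190·0.00335 + 0.093·0.773) / 190.1 = 0.003727 mg/L.
After input B: C = (190.1·0.003727 + 0.2·0.22) / 190.3 = 0.003954 mg/L.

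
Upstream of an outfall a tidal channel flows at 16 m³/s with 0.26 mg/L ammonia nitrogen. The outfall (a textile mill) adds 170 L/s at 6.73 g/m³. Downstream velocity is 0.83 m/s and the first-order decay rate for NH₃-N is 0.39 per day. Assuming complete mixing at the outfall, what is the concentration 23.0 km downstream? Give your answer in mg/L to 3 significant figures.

170 L/s = 0.17 m³/s.
After complete mixing, C₀ = (0.17·6.73 + 16·0.26) / 16.17 = 0.328 mg/L.
Travel time t = 2.3e+04 m / 0.83 m/s = 2.771e+04 s = 0.3207 d.
C = 0.328·exp(−0.39·0.3207) = 0.328·0.8824 = 0.2895 mg/L.

0.289 mg/L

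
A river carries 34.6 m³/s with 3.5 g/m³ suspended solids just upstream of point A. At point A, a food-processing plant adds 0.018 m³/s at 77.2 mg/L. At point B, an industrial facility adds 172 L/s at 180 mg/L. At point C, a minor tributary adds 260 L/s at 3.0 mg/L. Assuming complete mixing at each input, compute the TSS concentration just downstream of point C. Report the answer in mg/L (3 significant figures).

4.40 mg/L

After input A: C = (34.6·3.5 + 0.018·77.2) / 34.62 = 3.538 mg/L.
172 L/s = 0.172 m³/s.
After input B: C = (34.62·3.538 + 0.172·180) / 34.79 = 4.411 mg/L.
260 L/s = 0.26 m³/s.
After input C: C = (34.79·4.411 + 0.26·3) / 35.05 = 4.4 mg/L.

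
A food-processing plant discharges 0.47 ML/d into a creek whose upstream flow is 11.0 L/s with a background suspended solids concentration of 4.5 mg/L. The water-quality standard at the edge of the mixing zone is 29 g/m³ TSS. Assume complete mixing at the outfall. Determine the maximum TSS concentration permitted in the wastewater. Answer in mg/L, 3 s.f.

78.5 mg/L

0.47 ML/d = 0.00544 m³/s.
11.0 L/s = 0.011 m³/s.
Mass balance: 29·0.01644 = 0.00544·Cₑ + 0.011·4.5.
Cₑ = (0.4768 − 0.0495) / 0.00544 = 78.54 mg/L.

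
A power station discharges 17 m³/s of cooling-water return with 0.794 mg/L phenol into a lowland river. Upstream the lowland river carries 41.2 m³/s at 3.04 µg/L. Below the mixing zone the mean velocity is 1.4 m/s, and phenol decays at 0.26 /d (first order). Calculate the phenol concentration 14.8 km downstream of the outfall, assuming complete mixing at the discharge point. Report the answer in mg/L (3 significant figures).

0.227 mg/L

3.04 µg/L = 0.00304 mg/L.
After complete mixing, C₀ = (17·0.794 + 41.2·0.00304) / 58.2 = 0.2341 mg/L.
Travel time t = 1.48e+04 m / 1.4 m/s = 1.057e+04 s = 0.1224 d.
C = 0.2341·exp(−0.26·0.1224) = 0.2341·0.9687 = 0.2267 mg/L.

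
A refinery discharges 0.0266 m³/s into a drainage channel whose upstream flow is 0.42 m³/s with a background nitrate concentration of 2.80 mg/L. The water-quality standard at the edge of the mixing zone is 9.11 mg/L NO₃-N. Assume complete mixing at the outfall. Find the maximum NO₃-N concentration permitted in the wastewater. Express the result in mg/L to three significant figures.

109 mg/L

Mass balance: 9.11·0.4466 = 0.0266·Cₑ + 0.42·2.8.
Cₑ = (4.069 − 1.176) / 0.0266 = 108.7 mg/L.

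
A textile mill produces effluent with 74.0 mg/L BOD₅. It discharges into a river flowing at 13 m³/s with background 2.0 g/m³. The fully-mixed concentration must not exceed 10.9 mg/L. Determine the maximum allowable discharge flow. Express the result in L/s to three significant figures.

Mass balance at complete mixing: C_std·(Q_w + Q_r) = Q_w·C_e + Q_r·C_b.
Rearranging, Q_w = Q_r·(C_std − C_b)/(C_e − C_std) = 13·(10.9 − 2) / (74 − 10.9) = 1.834 m³/s.
= 1834 L/s.

1830 L/s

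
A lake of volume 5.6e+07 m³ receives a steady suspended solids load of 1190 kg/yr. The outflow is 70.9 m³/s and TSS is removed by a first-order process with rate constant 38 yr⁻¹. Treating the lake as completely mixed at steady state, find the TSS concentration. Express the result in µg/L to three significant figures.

Outflow Q = 70.9 m³/s × 3.156e+07 s/yr = 2.237e+09 m³/yr.
Steady-state CSTR mass balance: W = Q·C + k·V·C, so C = W/(Q + kV).
Q + kV = 2.237e+09 + 38·5.6e+07 = 4.365e+09 m³/yr.
C = 1190/4.365e+09 = 2.726e-07 kg/m³ = 0.0002726 mg/L = 0.2726 µg/L.

0.273 µg/L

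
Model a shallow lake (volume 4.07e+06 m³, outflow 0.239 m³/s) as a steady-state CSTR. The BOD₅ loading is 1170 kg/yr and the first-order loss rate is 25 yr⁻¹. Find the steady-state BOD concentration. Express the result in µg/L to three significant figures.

10.7 µg/L

Outflow Q = 0.239 m³/s × 3.156e+07 s/yr = 7.542e+06 m³/yr.
Steady-state CSTR mass balance: W = Q·C + k·V·C, so C = W/(Q + kV).
Q + kV = 7.542e+06 + 25·4.07e+06 = 1.093e+08 m³/yr.
C = 1170/1.093e+08 = 1.071e-05 kg/m³ = 0.01071 mg/L = 10.71 µg/L.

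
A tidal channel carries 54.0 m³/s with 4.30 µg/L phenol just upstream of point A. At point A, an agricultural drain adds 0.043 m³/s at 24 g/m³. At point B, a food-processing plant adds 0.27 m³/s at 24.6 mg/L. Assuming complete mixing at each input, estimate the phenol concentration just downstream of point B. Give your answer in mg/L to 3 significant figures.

4.30 µg/L = 0.0043 mg/L.
After input A: C = (54·0.0043 + 0.043·24) / 54.04 = 0.02339 mg/L.
After input B: C = (54.04·0.02339 + 0.27·24.6) / 54.31 = 0.1456 mg/L.

0.146 mg/L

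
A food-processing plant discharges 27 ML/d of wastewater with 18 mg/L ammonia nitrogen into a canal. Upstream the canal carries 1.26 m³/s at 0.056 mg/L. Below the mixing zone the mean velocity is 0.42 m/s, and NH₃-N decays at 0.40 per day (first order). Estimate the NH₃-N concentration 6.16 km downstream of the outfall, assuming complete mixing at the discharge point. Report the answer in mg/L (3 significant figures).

3.38 mg/L

27 ML/d = 0.3125 m³/s.
After complete mixing, C₀ = (0.3125·18 + 1.26·0.056) / 1.573 = 3.622 mg/L.
Travel time t = 6160 m / 0.42 m/s = 1.467e+04 s = 0.1698 d.
C = 3.622·exp(−0.40·0.1698) = 3.622·0.9344 = 3.384 mg/L.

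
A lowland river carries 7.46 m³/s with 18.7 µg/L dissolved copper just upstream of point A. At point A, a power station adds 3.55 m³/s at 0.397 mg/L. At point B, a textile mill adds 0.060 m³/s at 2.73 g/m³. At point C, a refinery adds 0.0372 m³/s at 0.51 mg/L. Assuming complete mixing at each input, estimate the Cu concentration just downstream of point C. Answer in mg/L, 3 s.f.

0.156 mg/L

18.7 µg/L = 0.0187 mg/L.
After input A: C = (7.46·0.0187 + 3.55·0.397) / 11.01 = 0.1407 mg/L.
After input B: C = (11.01·0.1407 + 0.06·2.73) / 11.07 = 0.1547 mg/L.
After input C: C = (11.07·0.1547 + 0.0372·0.51) / 11.11 = 0.1559 mg/L.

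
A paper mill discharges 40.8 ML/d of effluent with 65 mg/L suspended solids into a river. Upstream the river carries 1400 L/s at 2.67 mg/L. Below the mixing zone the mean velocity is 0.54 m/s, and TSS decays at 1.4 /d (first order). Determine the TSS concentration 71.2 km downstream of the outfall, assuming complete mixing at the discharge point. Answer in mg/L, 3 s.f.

40.8 ML/d = 0.4722 m³/s.
1400 L/s = 1.4 m³/s.
After complete mixing, C₀ = (0.4722·65 + 1.4·2.67) / 1.872 = 18.39 mg/L.
Travel time t = 7.12e+04 m / 0.54 m/s = 1.319e+05 s = 1.526 d.
C = 18.39·exp(−1.4·1.526) = 18.39·0.1181 = 2.171 mg/L.

2.17 mg/L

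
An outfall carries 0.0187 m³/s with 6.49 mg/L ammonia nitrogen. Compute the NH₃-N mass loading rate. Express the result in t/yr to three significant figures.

3.83 t/yr

Mass flux = Q·C = 0.0187 m³/s × 6.49 g/m³ = 0.1214 g/s.
= 0.1214 g/s × 31.56 = 3.83 t/yr.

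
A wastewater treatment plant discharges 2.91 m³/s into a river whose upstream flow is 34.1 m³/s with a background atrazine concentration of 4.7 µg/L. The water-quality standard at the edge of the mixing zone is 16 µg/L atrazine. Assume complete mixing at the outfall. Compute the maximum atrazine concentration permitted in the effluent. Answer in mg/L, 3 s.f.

0.148 mg/L

4.7 µg/L = 0.0047 mg/L.
16 µg/L = 0.016 mg/L.
Mass balance: 0.016·37.01 = 2.91·Cₑ + 34.1·0.0047.
Cₑ = (0.5922 − 0.1603) / 2.91 = 0.1484 mg/L.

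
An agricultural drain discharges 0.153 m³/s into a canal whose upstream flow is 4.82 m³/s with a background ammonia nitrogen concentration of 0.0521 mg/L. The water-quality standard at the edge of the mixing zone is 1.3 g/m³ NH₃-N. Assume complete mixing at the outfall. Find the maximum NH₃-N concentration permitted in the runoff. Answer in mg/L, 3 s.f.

40.6 mg/L

Mass balance: 1.3·4.973 = 0.153·Cₑ + 4.82·0.0521.
Cₑ = (6.465 − 0.2511) / 0.153 = 40.61 mg/L.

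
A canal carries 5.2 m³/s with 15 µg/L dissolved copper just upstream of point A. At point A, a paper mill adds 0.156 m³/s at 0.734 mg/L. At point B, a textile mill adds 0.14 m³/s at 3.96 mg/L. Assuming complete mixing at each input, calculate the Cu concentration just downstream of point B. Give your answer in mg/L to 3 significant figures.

0.136 mg/L

15 µg/L = 0.015 mg/L.
After input A: C = (5.2·0.015 + 0.156·0.734) / 5.356 = 0.03594 mg/L.
After input B: C = (5.356·0.03594 + 0.14·3.96) / 5.496 = 0.1359 mg/L.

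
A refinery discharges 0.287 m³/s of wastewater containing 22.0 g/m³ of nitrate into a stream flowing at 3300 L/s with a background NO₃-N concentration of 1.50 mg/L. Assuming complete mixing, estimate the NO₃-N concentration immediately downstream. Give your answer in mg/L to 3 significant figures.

3.14 mg/L

3300 L/s = 3.3 m³/s.
Flow-weighted mixing gives C = (0.287·22 + 3.3·1.5) / (0.287 + 3.3) = 11.26/3.587 = 3.14 mg/L.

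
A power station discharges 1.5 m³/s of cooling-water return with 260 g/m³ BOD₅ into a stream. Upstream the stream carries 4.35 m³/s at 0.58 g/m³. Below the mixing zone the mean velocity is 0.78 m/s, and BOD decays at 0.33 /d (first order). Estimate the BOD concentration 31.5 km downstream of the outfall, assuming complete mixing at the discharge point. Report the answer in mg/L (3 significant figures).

After complete mixing, C₀ = (1.5·260 + 4.35·0.58) / 5.85 = 67.1 mg/L.
Travel time t = 3.15e+04 m / 0.78 m/s = 4.038e+04 s = 0.4674 d.
C = 67.1·exp(−0.33·0.4674) = 67.1·0.8571 = 57.51 mg/L.

57.5 mg/L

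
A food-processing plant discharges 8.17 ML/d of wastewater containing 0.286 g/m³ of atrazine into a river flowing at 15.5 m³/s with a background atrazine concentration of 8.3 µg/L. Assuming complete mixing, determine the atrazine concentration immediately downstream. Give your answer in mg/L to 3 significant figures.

0.00998 mg/L

8.17 ML/d = 0.09456 m³/s.
8.3 µg/L = 0.0083 mg/L.
Flow-weighted mixing gives C = (0.09456·0.286 + 15.5·0.0083) / (0.09456 + 15.5) = 0.1557/15.59 = 0.009984 mg/L.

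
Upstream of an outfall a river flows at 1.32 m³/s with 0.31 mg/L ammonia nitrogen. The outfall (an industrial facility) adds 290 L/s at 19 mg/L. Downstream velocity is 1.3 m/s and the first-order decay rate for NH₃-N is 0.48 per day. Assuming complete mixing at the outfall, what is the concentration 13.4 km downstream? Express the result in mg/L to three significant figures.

290 L/s = 0.29 m³/s.
After complete mixing, C₀ = (0.29·19 + 1.32·0.31) / 1.61 = 3.677 mg/L.
Travel time t = 1.34e+04 m / 1.3 m/s = 1.031e+04 s = 0.1193 d.
C = 3.677·exp(−0.48·0.1193) = 3.677·0.9443 = 3.472 mg/L.

3.47 mg/L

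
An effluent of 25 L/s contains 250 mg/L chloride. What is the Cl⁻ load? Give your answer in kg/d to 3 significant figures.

540 kg/d

25 L/s = 0.025 m³/s.
Mass flux = Q·C = 0.025 m³/s × 250 g/m³ = 6.25 g/s.
= 6.25 g/s × 86.4 = 540 kg/d.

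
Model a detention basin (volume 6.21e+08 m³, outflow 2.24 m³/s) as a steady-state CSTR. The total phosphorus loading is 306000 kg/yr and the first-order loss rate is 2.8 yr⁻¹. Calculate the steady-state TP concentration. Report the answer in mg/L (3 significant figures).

0.169 mg/L

Outflow Q = 2.24 m³/s × 3.156e+07 s/yr = 7.069e+07 m³/yr.
Steady-state CSTR mass balance: W = Q·C + k·V·C, so C = W/(Q + kV).
Q + kV = 7.069e+07 + 2.8·6.21e+08 = 1.809e+09 m³/yr.
C = 306000/1.809e+09 = 0.0001691 kg/m³ = 0.1691 mg/L.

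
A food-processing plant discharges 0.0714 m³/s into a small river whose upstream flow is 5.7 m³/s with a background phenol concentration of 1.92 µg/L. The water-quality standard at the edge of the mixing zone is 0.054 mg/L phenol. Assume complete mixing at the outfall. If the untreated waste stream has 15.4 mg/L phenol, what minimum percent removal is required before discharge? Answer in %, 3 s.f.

1.92 µg/L = 0.00192 mg/L.
Mass balance: 0.054·5.771 = 0.0714·Cₑ + 5.7·0.00192.
Cₑ = (0.3117 − 0.01094) / 0.0714 = 4.212 mg/L.
Required removal = 1 − 4.212/15.4 = 72.65 %.

72.7 %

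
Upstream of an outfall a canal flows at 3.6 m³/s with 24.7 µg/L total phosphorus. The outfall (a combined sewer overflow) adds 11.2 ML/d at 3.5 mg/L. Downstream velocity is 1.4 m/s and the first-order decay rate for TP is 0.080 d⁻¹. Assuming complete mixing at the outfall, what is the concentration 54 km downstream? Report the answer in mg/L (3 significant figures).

0.140 mg/L

11.2 ML/d = 0.1296 m³/s.
24.7 µg/L = 0.0247 mg/L.
After complete mixing, C₀ = (0.1296·3.5 + 3.6·0.0247) / 3.73 = 0.1455 mg/L.
Travel time t = 5.4e+04 m / 1.4 m/s = 3.857e+04 s = 0.4464 d.
C = 0.1455·exp(−0.080·0.4464) = 0.1455·0.9649 = 0.1404 mg/L.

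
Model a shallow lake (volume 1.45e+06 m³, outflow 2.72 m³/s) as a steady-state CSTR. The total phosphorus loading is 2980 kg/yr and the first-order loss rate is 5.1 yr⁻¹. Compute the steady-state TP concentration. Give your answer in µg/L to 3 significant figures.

32.0 µg/L

Outflow Q = 2.72 m³/s × 3.156e+07 s/yr = 8.584e+07 m³/yr.
Steady-state CSTR mass balance: W = Q·C + k·V·C, so C = W/(Q + kV).
Q + kV = 8.584e+07 + 5.1·1.45e+06 = 9.323e+07 m³/yr.
C = 2980/9.323e+07 = 3.196e-05 kg/m³ = 0.03196 mg/L = 31.96 µg/L.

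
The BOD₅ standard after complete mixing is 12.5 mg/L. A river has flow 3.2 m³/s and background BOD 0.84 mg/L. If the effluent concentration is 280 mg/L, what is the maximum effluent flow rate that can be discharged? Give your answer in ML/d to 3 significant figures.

12.1 ML/d

Mass balance at complete mixing: C_std·(Q_w + Q_r) = Q_w·C_e + Q_r·C_b.
Rearranging, Q_w = Q_r·(C_std − C_b)/(C_e − C_std) = 3.2·(12.5 − 0.84) / (280 − 12.5) = 0.1395 m³/s.
= 12.05 ML/d.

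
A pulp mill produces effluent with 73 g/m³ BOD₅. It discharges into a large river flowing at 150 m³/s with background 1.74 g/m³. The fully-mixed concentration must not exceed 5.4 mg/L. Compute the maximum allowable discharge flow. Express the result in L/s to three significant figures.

Mass balance at complete mixing: C_std·(Q_w + Q_r) = Q_w·C_e + Q_r·C_b.
Rearranging, Q_w = Q_r·(C_std − C_b)/(C_e − C_std) = 150·(5.4 − 1.74) / (73 − 5.4) = 8.121 m³/s.
= 8121 L/s.

8120 L/s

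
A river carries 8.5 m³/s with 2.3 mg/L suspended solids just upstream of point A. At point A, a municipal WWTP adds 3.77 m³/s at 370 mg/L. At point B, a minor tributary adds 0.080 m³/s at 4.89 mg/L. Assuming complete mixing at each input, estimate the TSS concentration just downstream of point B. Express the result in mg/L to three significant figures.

After input A: C = (8.5·2.3 + 3.77·370) / 12.27 = 115.3 mg/L.
After input B: C = (12.27·115.3 + 0.08·4.89) / 12.35 = 114.6 mg/L.

115 mg/L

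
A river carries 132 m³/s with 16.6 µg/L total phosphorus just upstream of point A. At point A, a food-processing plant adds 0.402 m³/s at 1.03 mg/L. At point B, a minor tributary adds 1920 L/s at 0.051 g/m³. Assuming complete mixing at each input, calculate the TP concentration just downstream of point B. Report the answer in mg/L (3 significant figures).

0.0201 mg/L

16.6 µg/L = 0.0166 mg/L.
After input A: C = (132·0.0166 + 0.402·1.03) / 132.4 = 0.01968 mg/L.
1920 L/s = 1.92 m³/s.
After input B: C = (132.4·0.01968 + 1.92·0.051) / 134.3 = 0.02012 mg/L.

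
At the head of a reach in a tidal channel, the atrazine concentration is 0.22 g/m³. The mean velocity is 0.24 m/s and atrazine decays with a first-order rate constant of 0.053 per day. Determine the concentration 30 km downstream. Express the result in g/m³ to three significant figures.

Travel time t = 30 km / 0.24 m/s = 3e+04/0.24 = 1.25e+05 s = 1.447 d.
First-order decay: C = 0.22·exp(−0.053·1.447) = 0.22·0.9262 = 0.2038 g/m³.

0.204 g/m³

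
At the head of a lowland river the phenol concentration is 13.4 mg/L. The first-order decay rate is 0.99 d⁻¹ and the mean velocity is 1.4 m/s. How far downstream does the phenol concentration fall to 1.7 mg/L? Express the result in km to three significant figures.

From C = C₀·e^(−kt), t = ln(C₀/C)/k = ln(13.4/1.7)/0.99 = 2.065/0.99 = 2.085 d.
Distance = v·t = 1.4 m/s × 1.802e+05 s = 2.523e+05 m = 252.3 km.

252 km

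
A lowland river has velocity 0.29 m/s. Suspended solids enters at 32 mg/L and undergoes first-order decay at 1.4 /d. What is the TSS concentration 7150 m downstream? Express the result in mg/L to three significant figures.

Travel time t = 7150 m / 0.29 m/s = 7150/0.29 = 2.466e+04 s = 0.2854 d.
First-order decay: C = 32·exp(−1.4·0.2854) = 32·0.6707 = 21.46 mg/L.

21.5 mg/L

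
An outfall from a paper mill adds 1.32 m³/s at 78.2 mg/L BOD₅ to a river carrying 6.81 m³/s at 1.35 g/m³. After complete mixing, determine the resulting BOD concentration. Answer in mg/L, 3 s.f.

13.8 mg/L

Conservation of mass across the mixing zone: C = (1.32·78.2 + 6.81·1.35) / (1.32 + 6.81) = 112.4/8.13 = 13.83 mg/L.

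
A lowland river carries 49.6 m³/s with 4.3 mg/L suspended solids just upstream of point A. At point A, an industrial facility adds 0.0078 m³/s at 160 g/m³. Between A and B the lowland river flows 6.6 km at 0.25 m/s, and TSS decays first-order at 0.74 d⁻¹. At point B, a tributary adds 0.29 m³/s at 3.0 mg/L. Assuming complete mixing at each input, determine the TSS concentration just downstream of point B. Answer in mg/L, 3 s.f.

3.45 mg/L

After input A: C = (49.6·4.3 + 0.0078·160) / 49.61 = 4.324 mg/L.
Over the 6.6 km reach to input B (t = 2.64e+04 s = 0.3056 d), decay gives C = 4.324·exp(−0.74·0.3056) = 3.449 mg/L.
After input B: C = (49.61·3.449 + 0.29·3) / 49.9 = 3.447 mg/L.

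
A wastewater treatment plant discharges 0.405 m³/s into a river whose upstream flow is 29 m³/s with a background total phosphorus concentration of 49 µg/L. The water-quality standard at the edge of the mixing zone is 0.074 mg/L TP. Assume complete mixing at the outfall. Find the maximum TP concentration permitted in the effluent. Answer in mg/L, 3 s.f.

1.86 mg/L

49 µg/L = 0.049 mg/L.
Mass balance: 0.074·29.41 = 0.405·Cₑ + 29·0.049.
Cₑ = (2.176 − 1.421) / 0.405 = 1.864 mg/L.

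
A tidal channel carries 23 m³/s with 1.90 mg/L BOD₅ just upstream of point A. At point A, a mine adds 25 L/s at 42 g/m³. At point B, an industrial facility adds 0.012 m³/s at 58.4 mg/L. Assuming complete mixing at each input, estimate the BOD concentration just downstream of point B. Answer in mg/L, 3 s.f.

25 L/s = 0.025 m³/s.
After input A: C = (23·1.9 + 0.025·42) / 23.02 = 1.944 mg/L.
After input B: C = (23.02·1.944 + 0.012·58.4) / 23.04 = 1.973 mg/L.

1.97 mg/L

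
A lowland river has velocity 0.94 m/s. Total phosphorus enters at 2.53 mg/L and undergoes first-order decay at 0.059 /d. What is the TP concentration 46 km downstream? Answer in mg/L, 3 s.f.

2.45 mg/L

Travel time t = 46 km / 0.94 m/s = 4.6e+04/0.94 = 4.894e+04 s = 0.5664 d.
First-order decay: C = 2.53·exp(−0.059·0.5664) = 2.53·0.9671 = 2.447 mg/L.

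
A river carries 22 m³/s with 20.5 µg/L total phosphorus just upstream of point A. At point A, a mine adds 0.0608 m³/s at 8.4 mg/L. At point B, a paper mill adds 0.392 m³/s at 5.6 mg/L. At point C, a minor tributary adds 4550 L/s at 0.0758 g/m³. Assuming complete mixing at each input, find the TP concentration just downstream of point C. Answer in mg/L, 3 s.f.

20.5 µg/L = 0.0205 mg/L.
After input A: C = (22·0.0205 + 0.0608·8.4) / 22.06 = 0.04359 mg/L.
After input B: C = (22.06·0.04359 + 0.392·5.6) / 22.45 = 0.1406 mg/L.
4550 L/s = 4.55 m³/s.
After input C: C = (22.45·0.1406 + 4.55·0.0758) / 27 = 0.1297 mg/L.

0.130 mg/L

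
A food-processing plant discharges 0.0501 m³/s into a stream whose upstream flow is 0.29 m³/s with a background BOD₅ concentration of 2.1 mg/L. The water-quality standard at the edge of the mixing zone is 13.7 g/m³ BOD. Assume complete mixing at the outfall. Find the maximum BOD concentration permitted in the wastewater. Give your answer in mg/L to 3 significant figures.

80.8 mg/L

Mass balance: 13.7·0.3401 = 0.0501·Cₑ + 0.29·2.1.
Cₑ = (4.659 − 0.609) / 0.0501 = 80.85 mg/L.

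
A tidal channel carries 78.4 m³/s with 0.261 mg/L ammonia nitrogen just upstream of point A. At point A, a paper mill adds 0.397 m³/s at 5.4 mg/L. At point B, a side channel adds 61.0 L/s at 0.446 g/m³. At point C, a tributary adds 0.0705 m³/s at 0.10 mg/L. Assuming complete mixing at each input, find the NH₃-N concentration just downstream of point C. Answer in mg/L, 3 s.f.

After input A: C = (78.4·0.261 + 0.397·5.4) / 78.8 = 0.2869 mg/L.
61.0 L/s = 0.061 m³/s.
After input B: C = (78.8·0.2869 + 0.061·0.446) / 78.86 = 0.287 mg/L.
After input C: C = (78.86·0.287 + 0.0705·0.1) / 78.93 = 0.2868 mg/L.

0.287 mg/L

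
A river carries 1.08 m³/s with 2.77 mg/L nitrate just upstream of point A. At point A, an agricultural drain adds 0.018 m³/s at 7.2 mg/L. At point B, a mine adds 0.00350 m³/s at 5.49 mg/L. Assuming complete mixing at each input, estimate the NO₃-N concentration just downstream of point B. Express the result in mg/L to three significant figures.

After input A: C = (1.08·2.77 + 0.018·7.2) / 1.098 = 2.843 mg/L.
After input B: C = (1.098·2.843 + 0.0035·5.49) / 1.102 = 2.851 mg/L.

2.85 mg/L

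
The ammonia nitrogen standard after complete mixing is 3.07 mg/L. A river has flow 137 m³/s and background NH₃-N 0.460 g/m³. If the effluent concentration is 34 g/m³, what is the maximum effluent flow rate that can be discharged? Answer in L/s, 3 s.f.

11600 L/s

Mass balance at complete mixing: C_std·(Q_w + Q_r) = Q_w·C_e + Q_r·C_b.
Rearranging, Q_w = Q_r·(C_std − C_b)/(C_e − C_std) = 137·(3.07 − 0.46) / (34 − 3.07) = 11.56 m³/s.
= 1.156e+04 L/s.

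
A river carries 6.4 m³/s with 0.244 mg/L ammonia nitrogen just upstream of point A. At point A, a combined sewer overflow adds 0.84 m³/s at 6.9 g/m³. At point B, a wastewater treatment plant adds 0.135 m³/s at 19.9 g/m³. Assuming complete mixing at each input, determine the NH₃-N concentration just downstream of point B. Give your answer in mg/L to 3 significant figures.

1.36 mg/L

After input A: C = (6.4·0.244 + 0.84·6.9) / 7.24 = 1.016 mg/L.
After input B: C = (7.24·1.016 + 0.135·19.9) / 7.375 = 1.362 mg/L.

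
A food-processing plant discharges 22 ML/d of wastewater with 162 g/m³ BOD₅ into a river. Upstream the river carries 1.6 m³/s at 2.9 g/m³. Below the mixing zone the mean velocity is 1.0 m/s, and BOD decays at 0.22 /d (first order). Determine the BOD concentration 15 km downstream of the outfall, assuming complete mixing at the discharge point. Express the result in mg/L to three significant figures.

23.8 mg/L

22 ML/d = 0.2546 m³/s.
After complete mixing, C₀ = (0.2546·162 + 1.6·2.9) / 1.855 = 24.74 mg/L.
Travel time t = 1.5e+04 m / 1.0 m/s = 1.5e+04 s = 0.1736 d.
C = 24.74·exp(−0.22·0.1736) = 24.74·0.9625 = 23.82 mg/L.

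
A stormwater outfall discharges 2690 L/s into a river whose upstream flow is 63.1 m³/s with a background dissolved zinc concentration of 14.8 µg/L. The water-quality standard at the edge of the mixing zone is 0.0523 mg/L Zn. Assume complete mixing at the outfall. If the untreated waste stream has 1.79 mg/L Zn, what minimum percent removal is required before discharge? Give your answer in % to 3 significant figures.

2690 L/s = 2.69 m³/s.
14.8 µg/L = 0.0148 mg/L.
Mass balance: 0.0523·65.79 = 2.69·Cₑ + 63.1·0.0148.
Cₑ = (3.441 − 0.9339) / 2.69 = 0.9319 mg/L.
Required removal = 1 − 0.9319/1.79 = 47.94 %.

47.9 %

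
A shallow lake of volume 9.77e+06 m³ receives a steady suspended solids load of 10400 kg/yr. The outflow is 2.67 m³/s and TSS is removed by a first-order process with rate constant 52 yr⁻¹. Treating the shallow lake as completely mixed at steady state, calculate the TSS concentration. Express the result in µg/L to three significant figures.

17.6 µg/L

Outflow Q = 2.67 m³/s × 3.156e+07 s/yr = 8.426e+07 m³/yr.
Steady-state CSTR mass balance: W = Q·C + k·V·C, so C = W/(Q + kV).
Q + kV = 8.426e+07 + 52·9.77e+06 = 5.923e+08 m³/yr.
C = 10400/5.923e+08 = 1.756e-05 kg/m³ = 0.01756 mg/L = 17.56 µg/L.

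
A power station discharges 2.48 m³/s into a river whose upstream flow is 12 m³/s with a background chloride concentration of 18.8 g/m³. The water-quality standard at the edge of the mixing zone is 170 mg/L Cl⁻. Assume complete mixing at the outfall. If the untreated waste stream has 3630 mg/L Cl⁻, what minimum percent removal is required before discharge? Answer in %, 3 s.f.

75.2 %

Mass balance: 170·14.48 = 2.48·Cₑ + 12·18.8.
Cₑ = (2462 − 225.6) / 2.48 = 901.6 mg/L.
Required removal = 1 − 901.6/3630 = 75.16 %.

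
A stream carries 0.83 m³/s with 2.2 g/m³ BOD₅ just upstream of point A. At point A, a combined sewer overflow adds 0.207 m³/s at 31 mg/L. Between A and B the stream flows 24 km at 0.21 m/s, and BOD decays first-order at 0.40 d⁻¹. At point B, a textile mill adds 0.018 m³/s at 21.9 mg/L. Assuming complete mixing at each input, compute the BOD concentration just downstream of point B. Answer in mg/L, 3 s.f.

4.98 mg/L

After input A: C = (0.83·2.2 + 0.207·31) / 1.037 = 7.949 mg/L.
Over the 24 km reach to input B (t = 1.143e+05 s = 1.323 d), decay gives C = 7.949·exp(−0.40·1.323) = 4.683 mg/L.
After input B: C = (1.037·4.683 + 0.018·21.9) / 1.055 = 4.977 mg/L.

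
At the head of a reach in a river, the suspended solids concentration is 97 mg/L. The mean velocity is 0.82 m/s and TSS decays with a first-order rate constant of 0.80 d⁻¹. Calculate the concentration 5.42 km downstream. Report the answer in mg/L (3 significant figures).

91.2 mg/L

Travel time t = 5.42 km / 0.82 m/s = 5420/0.82 = 6610 s = 0.0765 d.
First-order decay: C = 97·exp(−0.80·0.0765) = 97·0.9406 = 91.24 mg/L.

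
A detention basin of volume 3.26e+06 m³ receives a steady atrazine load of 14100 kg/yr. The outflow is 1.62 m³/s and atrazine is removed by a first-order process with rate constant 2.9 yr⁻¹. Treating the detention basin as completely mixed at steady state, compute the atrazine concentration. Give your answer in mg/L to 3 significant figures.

0.233 mg/L

Outflow Q = 1.62 m³/s × 3.156e+07 s/yr = 5.112e+07 m³/yr.
Steady-state CSTR mass balance: W = Q·C + k·V·C, so C = W/(Q + kV).
Q + kV = 5.112e+07 + 2.9·3.26e+06 = 6.058e+07 m³/yr.
C = 14100/6.058e+07 = 0.0002328 kg/m³ = 0.2328 mg/L.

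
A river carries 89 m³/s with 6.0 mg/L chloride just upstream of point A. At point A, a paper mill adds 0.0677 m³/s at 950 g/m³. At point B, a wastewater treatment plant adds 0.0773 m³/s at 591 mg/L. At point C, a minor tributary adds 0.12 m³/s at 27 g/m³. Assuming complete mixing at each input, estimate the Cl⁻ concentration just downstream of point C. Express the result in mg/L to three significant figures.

7.25 mg/L

After input A: C = (89·6 + 0.0677·950) / 89.07 = 6.718 mg/L.
After input B: C = (89.07·6.718 + 0.0773·591) / 89.14 = 7.224 mg/L.
After input C: C = (89.14·7.224 + 0.12·27) / 89.27 = 7.251 mg/L.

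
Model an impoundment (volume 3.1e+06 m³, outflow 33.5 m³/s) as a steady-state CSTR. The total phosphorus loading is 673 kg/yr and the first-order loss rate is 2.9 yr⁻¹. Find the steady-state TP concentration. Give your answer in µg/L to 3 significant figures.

0.631 µg/L

Outflow Q = 33.5 m³/s × 3.156e+07 s/yr = 1.057e+09 m³/yr.
Steady-state CSTR mass balance: W = Q·C + k·V·C, so C = W/(Q + kV).
Q + kV = 1.057e+09 + 2.9·3.1e+06 = 1.066e+09 m³/yr.
C = 673/1.066e+09 = 6.312e-07 kg/m³ = 0.0006312 mg/L = 0.6312 µg/L.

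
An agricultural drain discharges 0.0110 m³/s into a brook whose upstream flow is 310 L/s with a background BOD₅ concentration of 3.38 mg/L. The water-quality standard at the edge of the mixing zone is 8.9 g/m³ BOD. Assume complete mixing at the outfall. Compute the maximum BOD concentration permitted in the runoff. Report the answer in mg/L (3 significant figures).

310 L/s = 0.31 m³/s.
Mass balance: 8.9·0.321 = 0.011·Cₑ + 0.31·3.38.
Cₑ = (2.857 − 1.048) / 0.011 = 164.5 mg/L.

164 mg/L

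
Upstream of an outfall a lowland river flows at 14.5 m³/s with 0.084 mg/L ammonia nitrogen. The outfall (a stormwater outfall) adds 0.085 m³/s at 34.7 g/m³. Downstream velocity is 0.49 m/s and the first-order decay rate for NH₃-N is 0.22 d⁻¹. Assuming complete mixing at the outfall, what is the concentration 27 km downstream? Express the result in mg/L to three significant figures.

After complete mixing, C₀ = (0.085·34.7 + 14.5·0.084) / 14.59 = 0.2857 mg/L.
Travel time t = 2.7e+04 m / 0.49 m/s = 5.51e+04 s = 0.6378 d.
C = 0.2857·exp(−0.22·0.6378) = 0.2857·0.8691 = 0.2483 mg/L.

0.248 mg/L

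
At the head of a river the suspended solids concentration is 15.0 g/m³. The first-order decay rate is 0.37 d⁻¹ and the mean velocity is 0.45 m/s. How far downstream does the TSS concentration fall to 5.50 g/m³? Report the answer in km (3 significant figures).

From C = C₀·e^(−kt), t = ln(C₀/C)/k = ln(15.0/5.50)/0.37 = 1.003/0.37 = 2.712 d.
Distance = v·t = 0.45 m/s × 2.343e+05 s = 1.054e+05 m = 105.4 km.

105 km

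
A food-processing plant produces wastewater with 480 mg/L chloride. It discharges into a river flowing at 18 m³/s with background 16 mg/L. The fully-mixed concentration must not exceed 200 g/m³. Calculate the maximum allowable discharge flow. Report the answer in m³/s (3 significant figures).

Mass balance at complete mixing: C_std·(Q_w + Q_r) = Q_w·C_e + Q_r·C_b.
Rearranging, Q_w = Q_r·(C_std − C_b)/(C_e − C_std) = 18·(200 − 16) / (480 − 200) = 11.83 m³/s.

11.8 m³/s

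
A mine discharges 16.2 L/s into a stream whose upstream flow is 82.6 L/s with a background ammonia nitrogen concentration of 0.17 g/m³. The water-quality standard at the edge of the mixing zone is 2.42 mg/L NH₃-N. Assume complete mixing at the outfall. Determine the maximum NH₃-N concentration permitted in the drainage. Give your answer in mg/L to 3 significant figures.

16.2 L/s = 0.0162 m³/s.
82.6 L/s = 0.0826 m³/s.
Mass balance: 2.42·0.0988 = 0.0162·Cₑ + 0.0826·0.17.
Cₑ = (0.2391 − 0.01404) / 0.0162 = 13.89 mg/L.

13.9 mg/L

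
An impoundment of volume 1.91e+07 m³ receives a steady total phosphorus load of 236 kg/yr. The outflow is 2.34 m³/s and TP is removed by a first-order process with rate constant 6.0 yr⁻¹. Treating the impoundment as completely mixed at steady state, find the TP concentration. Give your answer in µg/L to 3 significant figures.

Outflow Q = 2.34 m³/s × 3.156e+07 s/yr = 7.384e+07 m³/yr.
Steady-state CSTR mass balance: W = Q·C + k·V·C, so C = W/(Q + kV).
Q + kV = 7.384e+07 + 6.0·1.91e+07 = 1.884e+08 m³/yr.
C = 236/1.884e+08 = 1.252e-06 kg/m³ = 0.001252 mg/L = 1.252 µg/L.

1.25 µg/L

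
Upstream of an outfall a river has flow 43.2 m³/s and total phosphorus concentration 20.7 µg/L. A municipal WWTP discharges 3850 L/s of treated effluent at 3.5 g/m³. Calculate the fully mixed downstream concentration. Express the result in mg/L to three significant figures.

0.305 mg/L

3850 L/s = 3.85 m³/s.
20.7 µg/L = 0.0207 mg/L.
Conservation of mass across the mixing zone: C = (3.85·3.5 + 43.2·0.0207) / (3.85 + 43.2) = 14.37/47.05 = 0.3054 mg/L.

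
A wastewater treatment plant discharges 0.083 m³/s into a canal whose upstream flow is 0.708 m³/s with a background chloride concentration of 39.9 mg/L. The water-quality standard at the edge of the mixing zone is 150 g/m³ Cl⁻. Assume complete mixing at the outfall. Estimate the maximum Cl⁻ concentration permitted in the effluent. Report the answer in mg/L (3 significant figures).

1090 mg/L

Mass balance: 150·0.791 = 0.083·Cₑ + 0.708·39.9.
Cₑ = (118.6 − 28.25) / 0.083 = 1089 mg/L.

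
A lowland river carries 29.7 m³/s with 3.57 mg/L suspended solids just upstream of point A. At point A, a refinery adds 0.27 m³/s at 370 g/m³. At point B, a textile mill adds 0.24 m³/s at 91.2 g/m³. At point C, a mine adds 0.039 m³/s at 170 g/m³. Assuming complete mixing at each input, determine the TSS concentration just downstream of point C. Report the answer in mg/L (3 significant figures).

7.75 mg/L

After input A: C = (29.7·3.57 + 0.27·370) / 29.97 = 6.871 mg/L.
After input B: C = (29.97·6.871 + 0.24·91.2) / 30.21 = 7.541 mg/L.
After input C: C = (30.21·7.541 + 0.039·170) / 30.25 = 7.751 mg/L.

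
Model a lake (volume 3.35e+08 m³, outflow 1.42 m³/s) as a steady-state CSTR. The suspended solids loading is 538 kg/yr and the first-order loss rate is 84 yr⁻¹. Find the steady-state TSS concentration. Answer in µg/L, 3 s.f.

0.0191 µg/L

Outflow Q = 1.42 m³/s × 3.156e+07 s/yr = 4.481e+07 m³/yr.
Steady-state CSTR mass balance: W = Q·C + k·V·C, so C = W/(Q + kV).
Q + kV = 4.481e+07 + 84·3.35e+08 = 2.818e+10 m³/yr.
C = 538/2.818e+10 = 1.909e-08 kg/m³ = 1.909e-05 mg/L = 0.01909 µg/L.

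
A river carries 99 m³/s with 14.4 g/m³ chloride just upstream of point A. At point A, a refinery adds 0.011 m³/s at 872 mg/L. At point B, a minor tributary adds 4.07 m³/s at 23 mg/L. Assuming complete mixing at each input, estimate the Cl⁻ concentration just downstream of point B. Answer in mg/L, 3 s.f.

14.8 mg/L

After input A: C = (99·14.4 + 0.011·872) / 99.01 = 14.5 mg/L.
After input B: C = (99.01·14.5 + 4.07·23) / 103.1 = 14.83 mg/L.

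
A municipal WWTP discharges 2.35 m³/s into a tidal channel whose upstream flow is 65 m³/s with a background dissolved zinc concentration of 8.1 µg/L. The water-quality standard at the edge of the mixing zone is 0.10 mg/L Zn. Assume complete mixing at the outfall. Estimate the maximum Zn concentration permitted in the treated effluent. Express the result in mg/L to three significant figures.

2.64 mg/L

8.1 µg/L = 0.0081 mg/L.
Mass balance: 0.1·67.35 = 2.35·Cₑ + 65·0.0081.
Cₑ = (6.735 − 0.5265) / 2.35 = 2.642 mg/L.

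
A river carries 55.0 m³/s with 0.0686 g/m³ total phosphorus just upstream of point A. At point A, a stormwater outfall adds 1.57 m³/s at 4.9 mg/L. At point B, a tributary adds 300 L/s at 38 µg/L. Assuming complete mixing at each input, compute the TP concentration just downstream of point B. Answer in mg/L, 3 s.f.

0.202 mg/L

After input A: C = (55·0.0686 + 1.57·4.9) / 56.57 = 0.2027 mg/L.
300 L/s = 0.3 m³/s.
38 µg/L = 0.038 mg/L.
After input B: C = (56.57·0.2027 + 0.3·0.038) / 56.87 = 0.2018 mg/L.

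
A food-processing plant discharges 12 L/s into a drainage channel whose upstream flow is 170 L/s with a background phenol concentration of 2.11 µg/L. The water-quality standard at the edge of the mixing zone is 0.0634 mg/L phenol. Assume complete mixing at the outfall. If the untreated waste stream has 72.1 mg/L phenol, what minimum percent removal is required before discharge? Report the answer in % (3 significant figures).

98.7 %

12 L/s = 0.012 m³/s.
170 L/s = 0.17 m³/s.
2.11 µg/L = 0.00211 mg/L.
Mass balance: 0.0634·0.182 = 0.012·Cₑ + 0.17·0.00211.
Cₑ = (0.01154 − 0.0003587) / 0.012 = 0.9317 mg/L.
Required removal = 1 − 0.9317/72.1 = 98.71 %.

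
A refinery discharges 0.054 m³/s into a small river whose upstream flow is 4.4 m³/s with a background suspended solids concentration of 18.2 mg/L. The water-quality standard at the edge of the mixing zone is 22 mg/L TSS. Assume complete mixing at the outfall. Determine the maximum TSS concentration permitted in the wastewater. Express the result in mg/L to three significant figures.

Mass balance: 22·4.454 = 0.054·Cₑ + 4.4·18.2.
Cₑ = (97.99 − 80.08) / 0.054 = 331.6 mg/L.

332 mg/L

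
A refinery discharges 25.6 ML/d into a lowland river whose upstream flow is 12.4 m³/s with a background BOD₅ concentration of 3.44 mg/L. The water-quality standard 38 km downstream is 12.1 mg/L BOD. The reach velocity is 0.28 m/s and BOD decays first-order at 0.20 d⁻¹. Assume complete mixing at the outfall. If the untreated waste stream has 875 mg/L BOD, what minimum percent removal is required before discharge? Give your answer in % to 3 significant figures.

35.3 %

25.6 ML/d = 0.2963 m³/s.
Travel time to the compliance point: t = 3.8e+04/0.28 = 1.357e+05 s = 1.571 d; decay factor exp(−0.20·1.571) = 0.7304.
So the concentration just after mixing may be at most 12.1/0.7304 = 16.57 mg/L.
Mass balance: 16.57·12.7 = 0.2963·Cₑ + 12.4·3.44.
Cₑ = (210.3 − 42.66) / 0.2963 = 565.9 mg/L.
Required removal = 1 − 565.9/875 = 35.33 %.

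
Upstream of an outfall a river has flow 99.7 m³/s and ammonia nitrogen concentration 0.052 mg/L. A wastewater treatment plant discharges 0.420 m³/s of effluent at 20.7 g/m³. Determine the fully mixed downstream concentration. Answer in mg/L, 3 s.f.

Flow-weighted mixing gives C = (0.42·20.7 + 99.7·0.052) / (0.42 + 99.7) = 13.88/100.1 = 0.1386 mg/L.

0.139 mg/L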